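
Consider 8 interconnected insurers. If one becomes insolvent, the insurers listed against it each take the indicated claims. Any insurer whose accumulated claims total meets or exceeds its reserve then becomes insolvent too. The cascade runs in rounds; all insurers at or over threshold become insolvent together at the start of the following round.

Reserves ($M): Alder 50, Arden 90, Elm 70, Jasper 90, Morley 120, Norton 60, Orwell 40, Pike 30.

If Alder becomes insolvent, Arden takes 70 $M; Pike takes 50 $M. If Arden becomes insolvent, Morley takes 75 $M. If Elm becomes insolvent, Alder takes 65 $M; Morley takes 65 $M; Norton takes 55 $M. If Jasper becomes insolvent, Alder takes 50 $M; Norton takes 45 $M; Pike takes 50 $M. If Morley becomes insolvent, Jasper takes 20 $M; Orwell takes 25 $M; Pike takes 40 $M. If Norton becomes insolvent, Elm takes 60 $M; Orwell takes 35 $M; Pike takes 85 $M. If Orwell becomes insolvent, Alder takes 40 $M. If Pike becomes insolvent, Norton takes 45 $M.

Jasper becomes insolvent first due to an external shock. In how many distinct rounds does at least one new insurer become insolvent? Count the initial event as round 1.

3

Round 1 — Jasper becomes insolvent (initial).
  Alder: +50 → 50 ≥ 50
  Norton: +45 → 45 < 60
  Pike: +50 → 50 ≥ 30
Round 2 — Alder, Pike become insolvent.
  Arden: +70 → 70 < 90
  Norton: +45 → 90 ≥ 60
Round 3 — Norton becomes insolvent.
  Elm: +60 → 60 < 70
  Orwell: +35 → 35 < 40
No further insolvencies.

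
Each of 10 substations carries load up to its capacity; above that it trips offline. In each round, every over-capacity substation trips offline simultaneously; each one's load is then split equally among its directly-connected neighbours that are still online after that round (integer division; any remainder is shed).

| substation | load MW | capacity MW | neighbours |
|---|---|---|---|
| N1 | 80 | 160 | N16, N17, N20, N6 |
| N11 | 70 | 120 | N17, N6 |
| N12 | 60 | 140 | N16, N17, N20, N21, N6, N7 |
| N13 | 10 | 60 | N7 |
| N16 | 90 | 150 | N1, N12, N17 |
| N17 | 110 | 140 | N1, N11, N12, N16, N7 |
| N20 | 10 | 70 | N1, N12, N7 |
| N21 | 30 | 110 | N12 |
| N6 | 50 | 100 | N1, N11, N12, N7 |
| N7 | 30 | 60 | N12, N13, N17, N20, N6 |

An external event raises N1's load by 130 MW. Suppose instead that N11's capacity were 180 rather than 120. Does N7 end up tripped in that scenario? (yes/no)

yes

With N11's capacity at 180:
Round 1 — N1 at 210 > 160. N1 trips offline.
  N1 sheds 210 MW to N16, N17, N20, N6: 52 each (2 lost).
    N16: 90+52 = 142 ≤ 150
    N17: 110+52 = 162 > 140
    N20: 10+52 = 62 ≤ 70
    N6: 50+52 = 102 > 100
Round 2 — N17, N6 trip offline.
  N17 sheds 162 MW to N11, N12, N16, N7: 40 each (2 lost).
    N11: 70+40 = 110 ≤ 180
    N12: 60+40 = 100 ≤ 140
    N16: 142+40 = 182 > 150
    N7: 30+40 = 70 > 60
  N6 sheds 102 MW to N11, N12, N7: 34 each.
    N11: 110+34 = 144 ≤ 180
    N12: 100+34 = 134 ≤ 140
    N7: 70+34 = 104 > 60
Round 3 — N16, N7 trip offline.
  N16 sheds 182 MW to N12: 182 each.
    N12: 134+182 = 316 > 140
  N7 sheds 104 MW to N12, N13, N20: 34 each (2 lost).
    N12: 316+34 = 350 > 140
    N13: 10+34 = 44 ≤ 60
    N20: 62+34 = 96 > 70
Round 4 — N12, N20 trip offline.
  N12 sheds 350 MW to N21: 350 each.
    N21: 30+350 = 380 > 110
  N20 sheds 96 MW: no online neighbours, lost.
Round 5 — N21 trips offline.
  N21 sheds 380 MW: no online neighbours, lost.
No further trips.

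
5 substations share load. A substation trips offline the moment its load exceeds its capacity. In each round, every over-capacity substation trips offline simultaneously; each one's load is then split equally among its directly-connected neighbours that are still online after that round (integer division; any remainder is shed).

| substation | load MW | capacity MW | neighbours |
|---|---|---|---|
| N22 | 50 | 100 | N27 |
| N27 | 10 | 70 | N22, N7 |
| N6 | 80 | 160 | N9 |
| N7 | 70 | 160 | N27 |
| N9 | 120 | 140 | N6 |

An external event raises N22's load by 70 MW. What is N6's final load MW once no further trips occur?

80

Round 1 — N22 at 120 > 100. N22 trips offline.
  N22 sheds 120 MW to N27: 120 each.
    N27: 10+120 = 130 > 70
Round 2 — N27 trips offline.
  N27 sheds 130 MW to N7: 130 each.
    N7: 70+130 = 200 > 160
Round 3 — N7 trips offline.
  N7 sheds 200 MW: no online neighbours, lost.
No further trips.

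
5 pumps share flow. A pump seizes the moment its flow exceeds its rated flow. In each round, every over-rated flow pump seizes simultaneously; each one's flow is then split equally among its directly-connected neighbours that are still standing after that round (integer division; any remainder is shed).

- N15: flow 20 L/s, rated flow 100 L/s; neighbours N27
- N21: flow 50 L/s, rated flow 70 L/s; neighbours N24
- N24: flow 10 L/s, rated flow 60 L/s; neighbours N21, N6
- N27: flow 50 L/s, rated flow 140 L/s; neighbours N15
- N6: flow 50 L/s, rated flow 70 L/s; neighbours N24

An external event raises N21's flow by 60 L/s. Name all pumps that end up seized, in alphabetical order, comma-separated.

N21, N24, N6

Round 1 — N21 at 110 > 70. N21 seizes.
  N21 sheds 110 L/s to N24: 110 each.
    N24: 10+110 = 120 > 60
Round 2 — N24 seizes.
  N24 sheds 120 L/s to N6: 120 each.
    N6: 50+120 = 170 > 70
Round 3 — N6 seizes.
  N6 sheds 170 L/s: no online neighbours, lost.
No further seizures.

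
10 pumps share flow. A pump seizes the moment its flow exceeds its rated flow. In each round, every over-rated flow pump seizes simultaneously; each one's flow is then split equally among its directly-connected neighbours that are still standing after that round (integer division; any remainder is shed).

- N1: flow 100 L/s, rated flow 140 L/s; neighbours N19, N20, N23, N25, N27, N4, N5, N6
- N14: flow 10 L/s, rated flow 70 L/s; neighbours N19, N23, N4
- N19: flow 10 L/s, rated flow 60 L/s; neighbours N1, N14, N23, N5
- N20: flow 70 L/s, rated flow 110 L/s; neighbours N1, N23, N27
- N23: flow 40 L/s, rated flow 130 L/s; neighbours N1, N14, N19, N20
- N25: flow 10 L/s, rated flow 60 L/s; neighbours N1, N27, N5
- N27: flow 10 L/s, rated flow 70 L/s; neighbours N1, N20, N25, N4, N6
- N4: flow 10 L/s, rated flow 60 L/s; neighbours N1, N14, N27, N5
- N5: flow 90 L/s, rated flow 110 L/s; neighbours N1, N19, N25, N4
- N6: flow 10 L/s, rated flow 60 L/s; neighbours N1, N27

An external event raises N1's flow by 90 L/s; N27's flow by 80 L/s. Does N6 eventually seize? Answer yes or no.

Round 1 — N1 at 190 > 140; N27 at 90 > 70. N1, N27 seize.
  N1 sheds 190 L/s to N19, N20, N23, N25, N4, N5, N6: 27 each (1 lost).
    N19: 10+27 = 37 ≤ 60
    N20: 70+27 = 97 ≤ 110
    N23: 40+27 = 67 ≤ 130
    N25: 10+27 = 37 ≤ 60
    N4: 10+27 = 37 ≤ 60
    N5: 90+27 = 117 > 110
    N6: 10+27 = 37 ≤ 60
  N27 sheds 90 L/s to N20, N25, N4, N6: 22 each (2 lost).
    N20: 97+22 = 119 > 110
    N25: 37+22 = 59 ≤ 60
    N4: 37+22 = 59 ≤ 60
    N6: 37+22 = 59 ≤ 60
Round 2 — N20, N5 seize.
  N20 sheds 119 L/s to N23: 119 each.
    N23: 67+119 = 186 > 130
  N5 sheds 117 L/s to N19, N25, N4: 39 each.
    N19: 37+39 = 76 > 60
    N25: 59+39 = 98 > 60
    N4: 59+39 = 98 > 60
Round 3 — N19, N23, N25, N4 seize.
  N19 sheds 76 L/s to N14: 76 each.
    N14: 10+76 = 86 > 70
  N23 sheds 186 L/s to N14: 186 each.
    N14: 86+186 = 272 > 70
  N25 sheds 98 L/s: no online neighbours, lost.
  N4 sheds 98 L/s to N14: 98 each.
    N14: 272+98 = 370 > 70
Round 4 — N14 seizes.
  N14 sheds 370 L/s: no online neighbours, lost.
No further seizures.

no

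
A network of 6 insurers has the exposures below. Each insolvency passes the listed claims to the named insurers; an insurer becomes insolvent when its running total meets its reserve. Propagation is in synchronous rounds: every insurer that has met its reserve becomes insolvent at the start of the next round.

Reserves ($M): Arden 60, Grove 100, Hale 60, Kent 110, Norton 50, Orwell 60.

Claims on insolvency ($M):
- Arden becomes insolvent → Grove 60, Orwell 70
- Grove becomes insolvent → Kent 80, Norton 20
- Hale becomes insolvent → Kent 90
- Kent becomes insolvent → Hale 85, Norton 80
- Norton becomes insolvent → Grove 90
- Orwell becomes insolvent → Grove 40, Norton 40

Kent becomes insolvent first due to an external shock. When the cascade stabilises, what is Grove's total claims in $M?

Round 1 — Kent becomes insolvent (initial).
  Hale: +85 → 85 ≥ 60
  Norton: +80 → 80 ≥ 50
Round 2 — Hale, Norton become insolvent.
  Grove: +90 → 90 < 100
No further insolvencies.

90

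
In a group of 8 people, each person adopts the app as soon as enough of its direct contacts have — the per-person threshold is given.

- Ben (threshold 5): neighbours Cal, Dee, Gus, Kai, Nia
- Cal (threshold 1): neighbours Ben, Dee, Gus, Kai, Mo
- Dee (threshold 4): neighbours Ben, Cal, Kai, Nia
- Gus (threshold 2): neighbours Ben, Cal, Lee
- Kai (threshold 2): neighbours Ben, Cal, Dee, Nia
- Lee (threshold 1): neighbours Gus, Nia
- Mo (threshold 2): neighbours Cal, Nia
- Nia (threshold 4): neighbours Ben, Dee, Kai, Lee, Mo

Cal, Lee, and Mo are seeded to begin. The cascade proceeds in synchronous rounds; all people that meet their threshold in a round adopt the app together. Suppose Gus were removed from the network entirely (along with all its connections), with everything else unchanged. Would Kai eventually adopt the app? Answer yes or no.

With Gus removed:
Round 1 — Cal, Lee, Mo adopt the app (initial).
Round 2 — no new adoptions; cascade stops.

no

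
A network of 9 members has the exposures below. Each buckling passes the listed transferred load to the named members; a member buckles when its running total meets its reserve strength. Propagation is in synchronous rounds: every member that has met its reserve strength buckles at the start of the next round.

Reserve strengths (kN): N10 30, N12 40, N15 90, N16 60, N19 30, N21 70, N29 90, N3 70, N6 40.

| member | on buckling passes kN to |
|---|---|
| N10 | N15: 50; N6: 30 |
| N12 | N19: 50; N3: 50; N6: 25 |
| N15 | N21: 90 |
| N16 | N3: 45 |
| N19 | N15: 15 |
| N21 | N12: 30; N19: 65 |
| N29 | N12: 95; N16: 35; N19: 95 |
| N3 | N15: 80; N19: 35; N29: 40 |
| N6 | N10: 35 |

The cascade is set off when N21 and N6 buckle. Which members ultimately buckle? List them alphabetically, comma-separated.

N10, N19, N21, N6

Round 1 — N21, N6 buckle (initial).
  N10: +35 → 35 ≥ 30
  N12: +30 → 30 < 40
  N19: +65 → 65 ≥ 30
Round 2 — N10, N19 buckle.
  N15: +50+15 → 65 < 90
No further bucklings.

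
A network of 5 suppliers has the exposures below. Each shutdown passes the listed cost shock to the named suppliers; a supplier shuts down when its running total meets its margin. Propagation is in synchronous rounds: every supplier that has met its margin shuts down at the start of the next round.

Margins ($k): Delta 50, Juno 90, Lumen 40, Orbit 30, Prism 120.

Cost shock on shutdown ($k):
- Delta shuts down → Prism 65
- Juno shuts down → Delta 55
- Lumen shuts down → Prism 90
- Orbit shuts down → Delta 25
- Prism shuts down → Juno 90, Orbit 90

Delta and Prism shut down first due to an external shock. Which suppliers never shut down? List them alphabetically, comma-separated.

Lumen

Round 1 — Delta, Prism shut down (initial).
  Juno: +90 → 90 ≥ 90
  Orbit: +90 → 90 ≥ 30
Round 2 — Juno, Orbit shut down.
No further shutdowns.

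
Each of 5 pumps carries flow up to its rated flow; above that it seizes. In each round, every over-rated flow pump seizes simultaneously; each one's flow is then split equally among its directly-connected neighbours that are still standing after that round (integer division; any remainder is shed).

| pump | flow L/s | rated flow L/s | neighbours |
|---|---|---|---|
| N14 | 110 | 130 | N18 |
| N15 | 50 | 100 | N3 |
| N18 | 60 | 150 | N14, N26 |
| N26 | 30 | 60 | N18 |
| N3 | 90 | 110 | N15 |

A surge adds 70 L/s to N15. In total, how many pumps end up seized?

Round 1 — N15 at 120 > 100. N15 seizes.
  N15 sheds 120 L/s to N3: 120 each.
    N3: 90+120 = 210 > 110
Round 2 — N3 seizes.
  N3 sheds 210 L/s: no online neighbours, lost.
No further seizures.

2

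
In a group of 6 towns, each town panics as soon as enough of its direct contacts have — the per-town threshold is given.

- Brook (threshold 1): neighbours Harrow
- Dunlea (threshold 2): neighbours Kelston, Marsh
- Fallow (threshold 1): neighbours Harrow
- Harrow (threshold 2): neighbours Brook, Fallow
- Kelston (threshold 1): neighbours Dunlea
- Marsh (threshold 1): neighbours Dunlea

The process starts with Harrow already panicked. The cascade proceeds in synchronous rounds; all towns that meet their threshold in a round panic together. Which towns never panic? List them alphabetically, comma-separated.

Dunlea, Kelston, Marsh

Round 1 — Harrow panics (initial).
Round 2 — checking thresholds:
  Brook: 1 of 1 neighbours ≥ 1, panics.
  Fallow: 1 of 1 neighbours ≥ 1, panics.
Round 3 — no new panics; cascade stops.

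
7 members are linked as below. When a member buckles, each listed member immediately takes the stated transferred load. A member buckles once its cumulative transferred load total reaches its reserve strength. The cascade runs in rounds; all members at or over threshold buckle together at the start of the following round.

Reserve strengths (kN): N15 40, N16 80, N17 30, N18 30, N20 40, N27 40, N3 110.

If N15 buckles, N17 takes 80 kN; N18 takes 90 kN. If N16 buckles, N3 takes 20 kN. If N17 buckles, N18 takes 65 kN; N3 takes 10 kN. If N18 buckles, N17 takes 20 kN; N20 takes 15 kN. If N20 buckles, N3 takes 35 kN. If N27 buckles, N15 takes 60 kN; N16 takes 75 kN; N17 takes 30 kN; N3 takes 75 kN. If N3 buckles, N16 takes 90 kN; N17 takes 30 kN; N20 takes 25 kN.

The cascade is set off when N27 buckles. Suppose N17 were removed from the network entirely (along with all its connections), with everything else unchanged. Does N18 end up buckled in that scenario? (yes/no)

yes

With N17 removed:
Round 1 — N27 buckles (initial).
  N15: +60 → 60 ≥ 40
  N16: +75 → 75 < 80
  N3: +75 → 75 < 110
Round 2 — N15 buckles.
  N18: +90 → 90 ≥ 30
Round 3 — N18 buckles.
  N20: +15 → 15 < 40
No further bucklings.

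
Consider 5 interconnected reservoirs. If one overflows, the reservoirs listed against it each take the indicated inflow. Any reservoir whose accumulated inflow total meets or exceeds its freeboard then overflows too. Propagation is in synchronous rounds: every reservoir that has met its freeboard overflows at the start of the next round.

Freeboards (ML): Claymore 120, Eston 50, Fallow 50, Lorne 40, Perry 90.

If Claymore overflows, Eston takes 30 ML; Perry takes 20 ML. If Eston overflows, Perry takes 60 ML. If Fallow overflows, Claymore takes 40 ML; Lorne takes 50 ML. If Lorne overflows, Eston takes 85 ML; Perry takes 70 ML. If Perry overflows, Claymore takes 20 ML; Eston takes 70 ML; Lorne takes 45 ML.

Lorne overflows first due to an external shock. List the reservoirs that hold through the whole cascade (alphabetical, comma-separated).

Round 1 — Lorne overflows (initial).
  Eston: +85 → 85 ≥ 50
  Perry: +70 → 70 < 90
Round 2 — Eston overflows.
  Perry: +60 → 130 ≥ 90
Round 3 — Perry overflows.
  Claymore: +20 → 20 < 120
No further overflows.

Claymore, Fallow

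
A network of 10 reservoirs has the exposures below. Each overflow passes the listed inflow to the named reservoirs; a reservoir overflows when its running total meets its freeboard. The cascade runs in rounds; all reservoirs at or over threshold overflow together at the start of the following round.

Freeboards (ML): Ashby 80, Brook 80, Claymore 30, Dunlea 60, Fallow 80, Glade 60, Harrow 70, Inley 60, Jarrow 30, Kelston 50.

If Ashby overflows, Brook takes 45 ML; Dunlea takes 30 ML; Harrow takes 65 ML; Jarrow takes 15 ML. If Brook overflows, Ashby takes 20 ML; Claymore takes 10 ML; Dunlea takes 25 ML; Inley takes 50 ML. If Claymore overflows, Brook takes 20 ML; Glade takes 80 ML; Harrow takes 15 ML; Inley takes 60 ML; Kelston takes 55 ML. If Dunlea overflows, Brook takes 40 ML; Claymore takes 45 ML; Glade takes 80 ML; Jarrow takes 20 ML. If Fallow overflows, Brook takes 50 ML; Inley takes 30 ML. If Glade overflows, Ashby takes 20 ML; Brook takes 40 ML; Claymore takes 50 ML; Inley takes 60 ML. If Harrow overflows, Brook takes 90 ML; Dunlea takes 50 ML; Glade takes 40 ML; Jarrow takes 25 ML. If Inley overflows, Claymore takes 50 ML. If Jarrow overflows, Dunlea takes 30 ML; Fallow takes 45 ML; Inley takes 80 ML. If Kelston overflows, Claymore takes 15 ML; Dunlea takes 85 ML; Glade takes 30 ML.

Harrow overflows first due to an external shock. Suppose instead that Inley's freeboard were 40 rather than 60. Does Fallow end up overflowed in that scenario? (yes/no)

With Inley's freeboard at 40:
Round 1 — Harrow overflows (initial).
  Brook: +90 → 90 ≥ 80
  Dunlea: +50 → 50 < 60
  Glade: +40 → 40 < 60
  Jarrow: +25 → 25 < 30
Round 2 — Brook overflows.
  Ashby: +20 → 20 < 80
  Claymore: +10 → 10 < 30
  Dunlea: +25 → 75 ≥ 60
  Inley: +50 → 50 ≥ 40
Round 3 — Dunlea, Inley overflow.
  Claymore: +45+50 → 105 ≥ 30
  Glade: +80 → 120 ≥ 60
  Jarrow: +20 → 45 ≥ 30
Round 4 — Claymore, Glade, Jarrow overflow.
  Ashby: +20 → 40 < 80
  Fallow: +45 → 45 < 80
  Kelston: +55 → 55 ≥ 50
Round 5 — Kelston overflows.
No further overflows.

no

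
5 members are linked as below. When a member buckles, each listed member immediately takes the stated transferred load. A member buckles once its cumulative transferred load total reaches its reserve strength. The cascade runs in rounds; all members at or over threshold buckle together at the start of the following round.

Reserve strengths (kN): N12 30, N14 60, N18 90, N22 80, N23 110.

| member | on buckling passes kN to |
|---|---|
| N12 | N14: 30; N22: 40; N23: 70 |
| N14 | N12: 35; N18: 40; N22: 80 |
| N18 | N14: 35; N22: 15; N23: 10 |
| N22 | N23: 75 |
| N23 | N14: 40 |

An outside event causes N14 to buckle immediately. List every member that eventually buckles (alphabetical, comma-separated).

N12, N14, N22, N23

Round 1 — N14 buckles (initial).
  N12: +35 → 35 ≥ 30
  N18: +40 → 40 < 90
  N22: +80 → 80 ≥ 80
Round 2 — N12, N22 buckle.
  N23: +70+75 → 145 ≥ 110
Round 3 — N23 buckles.
No further bucklings.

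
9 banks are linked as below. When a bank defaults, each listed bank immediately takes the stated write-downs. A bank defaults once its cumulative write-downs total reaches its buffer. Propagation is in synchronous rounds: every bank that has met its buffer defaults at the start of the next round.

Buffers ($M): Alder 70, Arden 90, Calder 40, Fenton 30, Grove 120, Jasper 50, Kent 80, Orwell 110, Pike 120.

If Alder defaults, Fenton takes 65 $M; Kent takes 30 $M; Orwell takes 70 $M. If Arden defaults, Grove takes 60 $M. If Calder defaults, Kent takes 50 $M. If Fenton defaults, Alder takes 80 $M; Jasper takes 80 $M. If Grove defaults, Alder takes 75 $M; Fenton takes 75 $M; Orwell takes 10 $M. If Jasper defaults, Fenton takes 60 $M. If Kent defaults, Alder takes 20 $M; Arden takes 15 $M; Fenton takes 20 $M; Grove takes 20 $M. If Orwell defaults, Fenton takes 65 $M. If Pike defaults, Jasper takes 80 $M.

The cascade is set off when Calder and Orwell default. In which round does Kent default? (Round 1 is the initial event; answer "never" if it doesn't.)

4

Round 1 — Calder, Orwell default (initial).
  Fenton: +65 → 65 ≥ 30
  Kent: +50 → 50 < 80
Round 2 — Fenton defaults.
  Alder: +80 → 80 ≥ 70
  Jasper: +80 → 80 ≥ 50
Round 3 — Alder, Jasper default.
  Kent: +30 → 80 ≥ 80
Round 4 — Kent defaults.
  Arden: +15 → 15 < 90
  Grove: +20 → 20 < 120
No further defaults.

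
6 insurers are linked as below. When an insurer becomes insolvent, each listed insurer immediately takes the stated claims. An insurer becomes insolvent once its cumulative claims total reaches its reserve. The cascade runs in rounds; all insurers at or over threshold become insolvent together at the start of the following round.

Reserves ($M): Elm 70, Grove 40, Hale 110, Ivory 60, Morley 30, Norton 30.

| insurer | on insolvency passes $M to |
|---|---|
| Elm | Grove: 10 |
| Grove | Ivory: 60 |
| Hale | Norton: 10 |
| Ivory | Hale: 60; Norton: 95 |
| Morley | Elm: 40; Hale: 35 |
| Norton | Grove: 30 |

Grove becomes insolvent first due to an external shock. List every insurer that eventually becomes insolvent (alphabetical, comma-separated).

Grove, Ivory, Norton

Round 1 — Grove becomes insolvent (initial).
  Ivory: +60 → 60 ≥ 60
Round 2 — Ivory becomes insolvent.
  Hale: +60 → 60 < 110
  Norton: +95 → 95 ≥ 30
Round 3 — Norton becomes insolvent.
No further insolvencies.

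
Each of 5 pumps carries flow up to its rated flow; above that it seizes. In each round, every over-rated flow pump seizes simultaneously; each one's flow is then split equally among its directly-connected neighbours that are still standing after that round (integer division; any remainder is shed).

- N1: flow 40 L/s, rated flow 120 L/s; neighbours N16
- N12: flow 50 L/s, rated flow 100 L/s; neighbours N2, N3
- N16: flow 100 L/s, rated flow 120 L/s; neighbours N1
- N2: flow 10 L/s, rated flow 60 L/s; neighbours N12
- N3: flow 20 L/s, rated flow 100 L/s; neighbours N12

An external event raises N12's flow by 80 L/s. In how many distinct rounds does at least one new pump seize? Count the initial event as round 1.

Round 1 — N12 at 130 > 100. N12 seizes.
  N12 sheds 130 L/s to N2, N3: 65 each.
    N2: 10+65 = 75 > 60
    N3: 20+65 = 85 ≤ 100
Round 2 — N2 seizes.
  N2 sheds 75 L/s: no online neighbours, lost.
No further seizures.

2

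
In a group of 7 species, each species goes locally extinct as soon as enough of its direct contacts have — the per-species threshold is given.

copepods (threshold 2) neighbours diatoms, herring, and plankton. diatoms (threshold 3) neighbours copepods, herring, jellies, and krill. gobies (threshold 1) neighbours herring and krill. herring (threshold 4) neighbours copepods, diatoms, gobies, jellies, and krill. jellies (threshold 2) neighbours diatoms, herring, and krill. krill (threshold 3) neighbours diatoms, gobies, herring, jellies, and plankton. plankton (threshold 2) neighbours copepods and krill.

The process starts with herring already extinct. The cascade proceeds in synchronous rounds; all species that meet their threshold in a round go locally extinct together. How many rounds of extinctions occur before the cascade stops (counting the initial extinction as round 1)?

2

Round 1 — herring goes locally extinct (initial).
Round 2 — checking thresholds:
  copepods: 1 of 3 neighbours < 2, holds.
  diatoms: 1 of 4 neighbours < 3, holds.
  gobies: 1 of 2 neighbours ≥ 1, goes locally extinct.
  jellies: 1 of 3 neighbours < 2, holds.
  krill: 1 of 5 neighbours < 3, holds.
Round 3 — no new extinctions; cascade stops.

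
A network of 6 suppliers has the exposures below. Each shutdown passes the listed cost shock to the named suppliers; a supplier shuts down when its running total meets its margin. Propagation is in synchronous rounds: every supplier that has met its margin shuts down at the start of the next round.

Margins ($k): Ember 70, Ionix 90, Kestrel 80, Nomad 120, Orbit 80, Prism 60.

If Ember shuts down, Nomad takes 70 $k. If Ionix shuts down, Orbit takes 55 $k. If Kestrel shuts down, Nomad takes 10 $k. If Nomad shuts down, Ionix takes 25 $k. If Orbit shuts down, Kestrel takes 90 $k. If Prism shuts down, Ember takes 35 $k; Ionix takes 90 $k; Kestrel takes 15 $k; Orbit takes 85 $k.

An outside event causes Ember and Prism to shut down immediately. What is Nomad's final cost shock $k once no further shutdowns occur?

80

Round 1 — Ember, Prism shut down (initial).
  Ionix: +90 → 90 ≥ 90
  Kestrel: +15 → 15 < 80
  Nomad: +70 → 70 < 120
  Orbit: +85 → 85 ≥ 80
Round 2 — Ionix, Orbit shut down.
  Kestrel: +90 → 105 ≥ 80
Round 3 — Kestrel shuts down.
  Nomad: +10 → 80 < 120
No further shutdowns.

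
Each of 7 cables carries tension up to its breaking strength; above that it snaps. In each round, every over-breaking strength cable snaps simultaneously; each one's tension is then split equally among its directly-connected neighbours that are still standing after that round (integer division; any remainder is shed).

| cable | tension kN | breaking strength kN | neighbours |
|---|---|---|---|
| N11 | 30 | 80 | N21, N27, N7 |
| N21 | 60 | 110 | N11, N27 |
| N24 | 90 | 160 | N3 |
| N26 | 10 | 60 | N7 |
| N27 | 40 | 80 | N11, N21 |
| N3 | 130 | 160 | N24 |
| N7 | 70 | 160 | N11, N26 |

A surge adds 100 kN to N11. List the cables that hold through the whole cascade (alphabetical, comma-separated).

Round 1 — N11 at 130 > 80. N11 snaps.
  N11 sheds 130 kN to N21, N27, N7: 43 each (1 lost).
    N21: 60+43 = 103 ≤ 110
    N27: 40+43 = 83 > 80
    N7: 70+43 = 113 ≤ 160
Round 2 — N27 snaps.
  N27 sheds 83 kN to N21: 83 each.
    N21: 103+83 = 186 > 110
Round 3 — N21 snaps.
  N21 sheds 186 kN: no online neighbours, lost.
No further breaks.

N24, N26, N3, N7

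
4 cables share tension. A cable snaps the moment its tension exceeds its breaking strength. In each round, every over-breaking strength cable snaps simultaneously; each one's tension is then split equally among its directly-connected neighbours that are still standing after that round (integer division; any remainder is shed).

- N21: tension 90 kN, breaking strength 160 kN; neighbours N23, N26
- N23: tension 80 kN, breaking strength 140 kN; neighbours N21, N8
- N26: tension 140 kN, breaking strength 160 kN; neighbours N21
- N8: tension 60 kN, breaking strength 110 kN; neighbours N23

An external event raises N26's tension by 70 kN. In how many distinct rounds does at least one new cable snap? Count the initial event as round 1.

Round 1 — N26 at 210 > 160. N26 snaps.
  N26 sheds 210 kN to N21: 210 each.
    N21: 90+210 = 300 > 160
Round 2 — N21 snaps.
  N21 sheds 300 kN to N23: 300 each.
    N23: 80+300 = 380 > 140
Round 3 — N23 snaps.
  N23 sheds 380 kN to N8: 380 each.
    N8: 60+380 = 440 > 110
Round 4 — N8 snaps.
  N8 sheds 440 kN: no online neighbours, lost.
No further breaks.

4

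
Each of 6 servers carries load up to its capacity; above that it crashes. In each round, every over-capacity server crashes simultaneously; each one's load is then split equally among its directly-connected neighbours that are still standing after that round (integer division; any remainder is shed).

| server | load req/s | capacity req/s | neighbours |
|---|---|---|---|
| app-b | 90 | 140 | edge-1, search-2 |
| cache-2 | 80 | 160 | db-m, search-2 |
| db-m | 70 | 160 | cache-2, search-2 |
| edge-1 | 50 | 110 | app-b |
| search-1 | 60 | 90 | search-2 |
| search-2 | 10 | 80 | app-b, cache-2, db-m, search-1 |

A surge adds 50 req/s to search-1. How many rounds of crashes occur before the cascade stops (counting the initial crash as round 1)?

2

Round 1 — search-1 at 110 > 90. search-1 crashes.
  search-1 sheds 110 req/s to search-2: 110 each.
    search-2: 10+110 = 120 > 80
Round 2 — search-2 crashes.
  search-2 sheds 120 req/s to app-b, cache-2, db-m: 40 each.
    app-b: 90+40 = 130 ≤ 140
    cache-2: 80+40 = 120 ≤ 160
    db-m: 70+40 = 110 ≤ 160
No further crashes.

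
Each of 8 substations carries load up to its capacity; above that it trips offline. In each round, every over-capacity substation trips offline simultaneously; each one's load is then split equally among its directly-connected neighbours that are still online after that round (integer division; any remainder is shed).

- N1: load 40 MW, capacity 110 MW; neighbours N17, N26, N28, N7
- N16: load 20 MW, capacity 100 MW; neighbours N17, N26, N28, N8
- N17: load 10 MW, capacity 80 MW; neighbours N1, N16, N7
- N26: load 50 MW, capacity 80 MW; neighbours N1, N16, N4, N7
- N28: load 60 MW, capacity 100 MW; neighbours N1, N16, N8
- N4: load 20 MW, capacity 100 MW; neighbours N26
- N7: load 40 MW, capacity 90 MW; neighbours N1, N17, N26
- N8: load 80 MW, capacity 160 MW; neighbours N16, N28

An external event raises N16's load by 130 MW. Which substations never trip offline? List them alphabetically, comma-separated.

Round 1 — N16 at 150 > 100. N16 trips offline.
  N16 sheds 150 MW to N17, N26, N28, N8: 37 each (2 lost).
    N17: 10+37 = 47 ≤ 80
    N26: 50+37 = 87 > 80
    N28: 60+37 = 97 ≤ 100
    N8: 80+37 = 117 ≤ 160
Round 2 — N26 trips offline.
  N26 sheds 87 MW to N1, N4, N7: 29 each.
    N1: 40+29 = 69 ≤ 110
    N4: 20+29 = 49 ≤ 100
    N7: 40+29 = 69 ≤ 90
No further trips.

N1, N17, N28, N4, N7, N8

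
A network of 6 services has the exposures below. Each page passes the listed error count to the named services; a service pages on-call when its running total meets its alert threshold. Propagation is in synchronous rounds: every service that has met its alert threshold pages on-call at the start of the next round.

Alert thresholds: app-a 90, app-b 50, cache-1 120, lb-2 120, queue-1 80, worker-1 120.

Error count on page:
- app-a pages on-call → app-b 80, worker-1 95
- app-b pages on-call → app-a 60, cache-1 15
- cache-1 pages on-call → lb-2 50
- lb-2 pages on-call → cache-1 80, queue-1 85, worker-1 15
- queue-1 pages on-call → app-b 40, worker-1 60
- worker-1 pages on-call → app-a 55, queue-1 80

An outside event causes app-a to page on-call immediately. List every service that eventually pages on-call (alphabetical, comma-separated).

app-a, app-b

Round 1 — app-a pages on-call (initial).
  app-b: +80 → 80 ≥ 50
  worker-1: +95 → 95 < 120
Round 2 — app-b pages on-call.
  cache-1: +15 → 15 < 120
No further pages.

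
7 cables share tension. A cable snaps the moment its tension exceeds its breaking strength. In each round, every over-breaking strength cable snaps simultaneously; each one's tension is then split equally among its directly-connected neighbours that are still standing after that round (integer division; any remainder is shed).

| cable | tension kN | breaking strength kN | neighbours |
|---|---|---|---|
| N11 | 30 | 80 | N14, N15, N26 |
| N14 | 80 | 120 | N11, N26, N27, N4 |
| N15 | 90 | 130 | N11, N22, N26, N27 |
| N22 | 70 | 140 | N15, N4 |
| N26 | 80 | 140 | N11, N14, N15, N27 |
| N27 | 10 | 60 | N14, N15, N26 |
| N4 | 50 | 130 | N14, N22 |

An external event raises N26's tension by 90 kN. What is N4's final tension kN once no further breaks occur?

Round 1 — N26 at 170 > 140. N26 snaps.
  N26 sheds 170 kN to N11, N14, N15, N27: 42 each (2 lost).
    N11: 30+42 = 72 ≤ 80
    N14: 80+42 = 122 > 120
    N15: 90+42 = 132 > 130
    N27: 10+42 = 52 ≤ 60
Round 2 — N14, N15 snap.
  N14 sheds 122 kN to N11, N27, N4: 40 each (2 lost).
    N11: 72+40 = 112 > 80
    N27: 52+40 = 92 > 60
    N4: 50+40 = 90 ≤ 130
  N15 sheds 132 kN to N11, N22, N27: 44 each.
    N11: 112+44 = 156 > 80
    N22: 70+44 = 114 ≤ 140
    N27: 92+44 = 136 > 60
Round 3 — N11, N27 snap.
  N11 sheds 156 kN: no online neighbours, lost.
  N27 sheds 136 kN: no online neighbours, lost.
No further breaks.

90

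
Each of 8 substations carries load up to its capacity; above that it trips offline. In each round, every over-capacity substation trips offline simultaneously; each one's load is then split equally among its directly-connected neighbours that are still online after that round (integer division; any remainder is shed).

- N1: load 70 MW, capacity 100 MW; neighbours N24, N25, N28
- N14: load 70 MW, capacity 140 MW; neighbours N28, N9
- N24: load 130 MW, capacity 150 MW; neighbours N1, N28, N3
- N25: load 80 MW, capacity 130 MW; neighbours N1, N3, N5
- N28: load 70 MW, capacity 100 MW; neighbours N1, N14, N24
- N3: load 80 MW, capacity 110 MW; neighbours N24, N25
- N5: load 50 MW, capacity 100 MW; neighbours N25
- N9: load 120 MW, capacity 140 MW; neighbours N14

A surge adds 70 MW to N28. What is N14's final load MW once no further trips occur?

116

Round 1 — N28 at 140 > 100. N28 trips offline.
  N28 sheds 140 MW to N1, N14, N24: 46 each (2 lost).
    N1: 70+46 = 116 > 100
    N14: 70+46 = 116 ≤ 140
    N24: 130+46 = 176 > 150
Round 2 — N1, N24 trip offline.
  N1 sheds 116 MW to N25: 116 each.
    N25: 80+116 = 196 > 130
  N24 sheds 176 MW to N3: 176 each.
    N3: 80+176 = 256 > 110
Round 3 — N25, N3 trip offline.
  N25 sheds 196 MW to N5: 196 each.
    N5: 50+196 = 246 > 100
  N3 sheds 256 MW: no online neighbours, lost.
Round 4 — N5 trips offline.
  N5 sheds 246 MW: no online neighbours, lost.
No further trips.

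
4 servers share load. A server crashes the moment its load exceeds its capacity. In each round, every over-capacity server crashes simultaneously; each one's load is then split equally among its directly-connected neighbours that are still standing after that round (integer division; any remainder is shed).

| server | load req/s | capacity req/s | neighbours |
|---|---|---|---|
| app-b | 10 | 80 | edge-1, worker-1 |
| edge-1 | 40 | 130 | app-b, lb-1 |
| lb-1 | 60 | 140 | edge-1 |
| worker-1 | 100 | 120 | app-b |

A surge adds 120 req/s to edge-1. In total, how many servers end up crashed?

Round 1 — edge-1 at 160 > 130. edge-1 crashes.
  edge-1 sheds 160 req/s to app-b, lb-1: 80 each.
    app-b: 10+80 = 90 > 80
    lb-1: 60+80 = 140 ≤ 140
Round 2 — app-b crashes.
  app-b sheds 90 req/s to worker-1: 90 each.
    worker-1: 100+90 = 190 > 120
Round 3 — worker-1 crashes.
  worker-1 sheds 190 req/s: no online neighbours, lost.
No further crashes.

3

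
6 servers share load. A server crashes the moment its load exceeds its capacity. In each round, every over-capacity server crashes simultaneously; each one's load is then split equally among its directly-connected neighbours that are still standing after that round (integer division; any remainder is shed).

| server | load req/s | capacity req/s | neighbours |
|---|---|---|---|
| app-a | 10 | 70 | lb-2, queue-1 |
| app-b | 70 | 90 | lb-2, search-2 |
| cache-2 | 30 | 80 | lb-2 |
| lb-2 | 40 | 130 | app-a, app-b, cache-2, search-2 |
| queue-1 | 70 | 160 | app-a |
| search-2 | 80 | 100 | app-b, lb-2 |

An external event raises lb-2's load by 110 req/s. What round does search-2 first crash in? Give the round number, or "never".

Round 1 — lb-2 at 150 > 130. lb-2 crashes.
  lb-2 sheds 150 req/s to app-a, app-b, cache-2, search-2: 37 each (2 lost).
    app-a: 10+37 = 47 ≤ 70
    app-b: 70+37 = 107 > 90
    cache-2: 30+37 = 67 ≤ 80
    search-2: 80+37 = 117 > 100
Round 2 — app-b, search-2 crash.
  app-b sheds 107 req/s: no online neighbours, lost.
  search-2 sheds 117 req/s: no online neighbours, lost.
No further crashes.

2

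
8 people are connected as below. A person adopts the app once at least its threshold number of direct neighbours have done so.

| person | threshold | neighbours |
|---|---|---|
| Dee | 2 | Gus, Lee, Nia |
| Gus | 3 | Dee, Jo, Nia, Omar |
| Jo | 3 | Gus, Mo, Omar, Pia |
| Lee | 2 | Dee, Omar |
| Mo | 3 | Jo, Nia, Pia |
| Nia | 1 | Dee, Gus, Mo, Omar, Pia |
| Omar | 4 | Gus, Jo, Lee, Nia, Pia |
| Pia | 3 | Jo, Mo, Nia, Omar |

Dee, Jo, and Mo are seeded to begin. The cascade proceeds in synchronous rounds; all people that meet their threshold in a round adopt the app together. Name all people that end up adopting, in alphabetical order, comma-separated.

Dee, Gus, Jo, Lee, Mo, Nia, Omar, Pia

Round 1 — Dee, Jo, Mo adopt the app (initial).
Round 2 — checking thresholds:
  Gus: 2 of 4 neighbours < 3, holds.
  Lee: 1 of 2 neighbours < 2, holds.
  Nia: 2 of 5 neighbours ≥ 1, adopts the app.
  Omar: 1 of 5 neighbours < 4, holds.
  Pia: 2 of 4 neighbours < 3, holds.
Round 3 — checking thresholds:
  Gus: 3 of 4 neighbours ≥ 3, adopts the app.
  Lee: 1 of 2 neighbours < 2, holds.
  Omar: 2 of 5 neighbours < 4, holds.
  Pia: 3 of 4 neighbours ≥ 3, adopts the app.
Round 4 — checking thresholds:
  Lee: 1 of 2 neighbours < 2, holds.
  Omar: 4 of 5 neighbours ≥ 4, adopts the app.
Round 5 — checking thresholds:
  Lee: 2 of 2 neighbours ≥ 2, adopts the app.
Round 6 — no new adoptions; cascade stops.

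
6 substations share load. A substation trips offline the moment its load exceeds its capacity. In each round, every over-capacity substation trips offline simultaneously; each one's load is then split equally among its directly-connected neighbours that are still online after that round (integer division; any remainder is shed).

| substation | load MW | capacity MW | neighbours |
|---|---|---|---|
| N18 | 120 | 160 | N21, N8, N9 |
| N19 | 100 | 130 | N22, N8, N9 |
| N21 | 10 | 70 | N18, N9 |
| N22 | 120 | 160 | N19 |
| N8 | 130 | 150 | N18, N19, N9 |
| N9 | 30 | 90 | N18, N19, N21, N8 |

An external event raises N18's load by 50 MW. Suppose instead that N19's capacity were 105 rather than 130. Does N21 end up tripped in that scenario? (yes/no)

With N19's capacity at 105:
Round 1 — N18 at 170 > 160. N18 trips offline.
  N18 sheds 170 MW to N21, N8, N9: 56 each (2 lost).
    N21: 10+56 = 66 ≤ 70
    N8: 130+56 = 186 > 150
    N9: 30+56 = 86 ≤ 90
Round 2 — N8 trips offline.
  N8 sheds 186 MW to N19, N9: 93 each.
    N19: 100+93 = 193 > 105
    N9: 86+93 = 179 > 90
Round 3 — N19, N9 trip offline.
  N19 sheds 193 MW to N22: 193 each.
    N22: 120+193 = 313 > 160
  N9 sheds 179 MW to N21: 179 each.
    N21: 66+179 = 245 > 70
Round 4 — N21, N22 trip offline.
  N21 sheds 245 MW: no online neighbours, lost.
  N22 sheds 313 MW: no online neighbours, lost.
No further trips.

yes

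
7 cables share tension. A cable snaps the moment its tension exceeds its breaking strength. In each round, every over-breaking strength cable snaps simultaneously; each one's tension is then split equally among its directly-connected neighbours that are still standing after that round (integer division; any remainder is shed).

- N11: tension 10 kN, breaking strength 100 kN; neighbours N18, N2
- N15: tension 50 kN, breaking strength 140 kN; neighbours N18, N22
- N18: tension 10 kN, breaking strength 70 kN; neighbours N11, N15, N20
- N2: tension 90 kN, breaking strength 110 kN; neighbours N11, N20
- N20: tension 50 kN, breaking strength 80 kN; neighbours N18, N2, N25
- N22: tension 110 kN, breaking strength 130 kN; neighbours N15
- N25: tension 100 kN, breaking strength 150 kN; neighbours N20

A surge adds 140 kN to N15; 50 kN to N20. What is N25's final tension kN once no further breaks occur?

Round 1 — N15 at 190 > 140; N20 at 100 > 80. N15, N20 snap.
  N15 sheds 190 kN to N18, N22: 95 each.
    N18: 10+95 = 105 > 70
    N22: 110+95 = 205 > 130
  N20 sheds 100 kN to N18, N2, N25: 33 each (1 lost).
    N18: 105+33 = 138 > 70
    N2: 90+33 = 123 > 110
    N25: 100+33 = 133 ≤ 150
Round 2 — N18, N2, N22 snap.
  N18 sheds 138 kN to N11: 138 each.
    N11: 10+138 = 148 > 100
  N2 sheds 123 kN to N11: 123 each.
    N11: 148+123 = 271 > 100
  N22 sheds 205 kN: no online neighbours, lost.
Round 3 — N11 snaps.
  N11 sheds 271 kN: no online neighbours, lost.
No further breaks.

133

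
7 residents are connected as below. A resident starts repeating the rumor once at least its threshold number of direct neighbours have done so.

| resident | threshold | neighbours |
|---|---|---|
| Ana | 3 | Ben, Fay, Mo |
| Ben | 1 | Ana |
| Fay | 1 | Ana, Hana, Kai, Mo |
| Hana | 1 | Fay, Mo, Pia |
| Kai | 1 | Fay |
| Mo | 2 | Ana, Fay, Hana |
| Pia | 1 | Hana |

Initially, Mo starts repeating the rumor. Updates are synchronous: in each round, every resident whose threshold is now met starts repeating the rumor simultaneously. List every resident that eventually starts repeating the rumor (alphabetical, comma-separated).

Round 1 — Mo starts repeating the rumor (initial).
Round 2 — checking thresholds:
  Ana: 1 of 3 neighbours < 3, below threshold.
  Fay: 1 of 4 neighbours ≥ 1, starts repeating the rumor.
  Hana: 1 of 3 neighbours ≥ 1, starts repeating the rumor.
Round 3 — checking thresholds:
  Ana: 2 of 3 neighbours < 3, below threshold.
  Kai: 1 of 1 neighbours ≥ 1, starts repeating the rumor.
  Pia: 1 of 1 neighbours ≥ 1, starts repeating the rumor.
Round 4 — no new spreads; cascade stops.

Fay, Hana, Kai, Mo, Pia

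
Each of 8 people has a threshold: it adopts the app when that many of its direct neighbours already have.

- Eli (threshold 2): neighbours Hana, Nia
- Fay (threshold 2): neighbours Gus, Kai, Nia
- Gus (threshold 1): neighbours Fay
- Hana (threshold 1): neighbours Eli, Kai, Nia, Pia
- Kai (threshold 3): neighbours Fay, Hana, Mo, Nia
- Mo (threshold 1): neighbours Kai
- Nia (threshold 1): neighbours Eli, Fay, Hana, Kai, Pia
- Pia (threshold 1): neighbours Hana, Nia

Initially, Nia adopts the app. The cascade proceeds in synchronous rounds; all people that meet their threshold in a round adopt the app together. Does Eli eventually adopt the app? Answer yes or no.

yes

Round 1 — Nia adopts the app (initial).
Round 2 — checking thresholds:
  Eli: 1 of 2 neighbours < 2, holds.
  Fay: 1 of 3 neighbours < 2, holds.
  Hana: 1 of 4 neighbours ≥ 1, adopts the app.
  Kai: 1 of 4 neighbours < 3, holds.
  Pia: 1 of 2 neighbours ≥ 1, adopts the app.
Round 3 — checking thresholds:
  Eli: 2 of 2 neighbours ≥ 2, adopts the app.
  Fay: 1 of 3 neighbours < 2, holds.
  Kai: 2 of 4 neighbours < 3, holds.
Round 4 — no new adoptions; cascade stops.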